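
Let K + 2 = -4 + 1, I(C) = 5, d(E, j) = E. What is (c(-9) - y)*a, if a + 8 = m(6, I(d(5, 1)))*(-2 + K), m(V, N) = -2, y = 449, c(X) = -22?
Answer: -2826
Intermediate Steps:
K = -5 (K = -2 + (-4 + 1) = -2 - 3 = -5)
a = 6 (a = -8 - 2*(-2 - 5) = -8 - 2*(-7) = -8 + 14 = 6)
(c(-9) - y)*a = (-22 - 1*449)*6 = (-22 - 449)*6 = -471*6 = -2826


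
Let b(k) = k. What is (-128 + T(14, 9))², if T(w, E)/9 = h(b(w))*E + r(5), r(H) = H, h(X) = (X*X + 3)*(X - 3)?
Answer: 31409055076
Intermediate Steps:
h(X) = (-3 + X)*(3 + X²) (h(X) = (X² + 3)*(-3 + X) = (3 + X²)*(-3 + X) = (-3 + X)*(3 + X²))
T(w, E) = 45 + 9*E*(-9 + w³ - 3*w² + 3*w) (T(w, E) = 9*((-9 + w³ - 3*w² + 3*w)*E + 5) = 9*(E*(-9 + w³ - 3*w² + 3*w) + 5) = 9*(5 + E*(-9 + w³ - 3*w² + 3*w)) = 45 + 9*E*(-9 + w³ - 3*w² + 3*w))
(-128 + T(14, 9))² = (-128 + (45 + 9*9*(-9 + 14³ - 3*14² + 3*14)))² = (-128 + (45 + 9*9*(-9 + 2744 - 3*196 + 42)))² = (-128 + (45 + 9*9*(-9 + 2744 - 588 + 42)))² = (-128 + (45 + 9*9*2189))² = (-128 + (45 + 177309))² = (-128 + 177354)² = 177226² = 31409055076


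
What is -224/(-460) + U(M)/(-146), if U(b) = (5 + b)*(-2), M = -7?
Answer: 3858/8395 ≈ 0.45956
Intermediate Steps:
U(b) = -10 - 2*b
-224/(-460) + U(M)/(-146) = -224/(-460) + (-10 - 2*(-7))/(-146) = -224*(-1/460) + (-10 + 14)*(-1/146) = 56/115 + 4*(-1/146) = 56/115 - 2/73 = 3858/8395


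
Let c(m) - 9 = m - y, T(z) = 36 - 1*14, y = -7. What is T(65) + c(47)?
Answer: 85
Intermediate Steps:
T(z) = 22 (T(z) = 36 - 14 = 22)
c(m) = 16 + m (c(m) = 9 + (m - 1*(-7)) = 9 + (m + 7) = 9 + (7 + m) = 16 + m)
T(65) + c(47) = 22 + (16 + 47) = 22 + 63 = 85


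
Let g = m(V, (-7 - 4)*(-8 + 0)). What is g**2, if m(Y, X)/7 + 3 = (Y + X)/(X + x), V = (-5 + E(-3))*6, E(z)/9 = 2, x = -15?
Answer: 137641/5329 ≈ 25.829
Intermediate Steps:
E(z) = 18 (E(z) = 9*2 = 18)
V = 78 (V = (-5 + 18)*6 = 13*6 = 78)
m(Y, X) = -21 + 7*(X + Y)/(-15 + X) (m(Y, X) = -21 + 7*((Y + X)/(X - 15)) = -21 + 7*((X + Y)/(-15 + X)) = -21 + 7*(X + Y)/(-15 + X))
g = -371/73 (g = 7*(45 + 78 - 2*(-7 - 4)*(-8 + 0))/(-15 + (-7 - 4)*(-8 + 0)) = 7*(45 + 78 - (-22)*(-8))/(-15 - 11*(-8)) = 7*(45 + 78 - 2*88)/(-15 + 88) = 7*(45 + 78 - 176)/73 = 7*(1/73)*(-53) = -371/73 ≈ -5.0822)
g**2 = (-371/73)**2 = 137641/5329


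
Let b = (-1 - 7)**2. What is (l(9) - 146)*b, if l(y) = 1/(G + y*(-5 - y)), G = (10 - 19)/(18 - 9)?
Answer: -1186752/127 ≈ -9344.5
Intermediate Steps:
G = -1 (G = -9/9 = -9*1/9 = -1)
b = 64 (b = (-8)**2 = 64)
l(y) = 1/(-1 + y*(-5 - y))
(l(9) - 146)*b = (-1/(1 + 9**2 + 5*9) - 146)*64 = (-1/(1 + 81 + 45) - 146)*64 = (-1/127 - 146)*64 = -18543/127*64 = -1186752/127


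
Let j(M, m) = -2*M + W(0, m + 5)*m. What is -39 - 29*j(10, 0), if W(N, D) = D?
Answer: 541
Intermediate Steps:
j(M, m) = -2*M + m*(5 + m) (j(M, m) = -2*M + (m + 5)*m = -2*M + (5 + m)*m = -2*M + m*(5 + m))
-39 - 29*j(10, 0) = -39 - 29*(-2*10 + 0*(5 + 0)) = -39 - 29*(-20 + 0*5) = -39 - 29*(-20 + 0) = -39 - 29*(-20) = -39 + 580 = 541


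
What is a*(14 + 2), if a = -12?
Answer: -192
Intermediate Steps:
a*(14 + 2) = -12*(14 + 2) = -12*16 = -192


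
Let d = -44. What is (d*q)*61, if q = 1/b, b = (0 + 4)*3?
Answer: -671/3 ≈ -223.67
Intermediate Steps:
b = 12 (b = 4*3 = 12)
q = 1/12 ≈ 0.083333
(d*q)*61 = -44*1/12*61 = -11/3*61 = -671/3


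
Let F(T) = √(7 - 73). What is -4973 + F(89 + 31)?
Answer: -4973 + I*√66 ≈ -4973.0 + 8.124*I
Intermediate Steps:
F(T) = I*√66 (F(T) = √(-66) = I*√66)
-4973 + F(89 + 31) = -4973 + I*√66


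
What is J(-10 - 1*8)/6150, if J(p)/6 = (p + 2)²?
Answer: 256/1025 ≈ 0.24976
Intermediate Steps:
J(p) = 6*(2 + p)² (J(p) = 6*(p + 2)² = 6*(2 + p)²)
J(-10 - 1*8)/6150 = (6*(2 + (-10 - 1*8))²)/6150 = (6*(2 + (-10 - 8))²)*(1/6150) = (6*(2 - 18)²)*(1/6150) = (6*(-16)²)*(1/6150) = (6*256)*(1/6150) = 1536*(1/6150) = 256/1025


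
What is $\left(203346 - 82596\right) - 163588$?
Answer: $-42838$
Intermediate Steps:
$\left(203346 - 82596\right) - 163588 = 120750 - 163588 = -42838$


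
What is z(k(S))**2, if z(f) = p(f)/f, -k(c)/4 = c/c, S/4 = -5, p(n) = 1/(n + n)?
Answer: 1/1024 ≈ 0.00097656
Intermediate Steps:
p(n) = 1/(2*n)
S = -20 (S = 4*(-5) = -20)
k(c) = -4 (k(c) = -4*c/c = -4*1 = -4)
z(f) = 1/(2*f**2) (z(f) = (1/(2*f))/f = 1/(2*f**2))
z(k(S))**2 = ((1/2)/(-4)**2)**2 = ((1/2)*(1/16))**2 = (1/32)**2 = 1/1024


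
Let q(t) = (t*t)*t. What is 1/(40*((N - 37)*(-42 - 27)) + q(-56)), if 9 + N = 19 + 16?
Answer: -1/145256 ≈ -6.8844e-6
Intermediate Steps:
N = 26 (N = -9 + (19 + 16) = -9 + 35 = 26)
q(t) = t**3 (q(t) = t**2*t = t**3)
1/(40*((N - 37)*(-42 - 27)) + q(-56)) = 1/(40*((26 - 37)*(-42 - 27)) + (-56)**3) = 1/(40*(-11*(-69)) - 175616) = 1/(40*759 - 175616) = 1/(30360 - 175616) = 1/(-145256) = -1/145256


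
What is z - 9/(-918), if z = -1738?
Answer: -177275/102 ≈ -1738.0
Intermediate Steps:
z - 9/(-918) = -1738 - 9/(-918) = -1738 - 9*(-1/918) = -1738 + 1/102 = -177275/102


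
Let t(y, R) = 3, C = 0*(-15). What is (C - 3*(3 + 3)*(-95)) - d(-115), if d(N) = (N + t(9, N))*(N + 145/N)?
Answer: -260158/23 ≈ -11311.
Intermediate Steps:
C = 0
d(N) = (3 + N)*(N + 145/N) (d(N) = (N + 3)*(N + 145/N) = (3 + N)*(N + 145/N))
(C - 3*(3 + 3)*(-95)) - d(-115) = (0 - 3*(3 + 3)*(-95)) - (145 + (-115)² + 3*(-115) + 435/(-115)) = (0 - 3*6*(-95)) - (145 + 13225 - 345 + 435*(-1/115)) = (0 - 18*(-95)) - (145 + 13225 - 345 - 87/23) = (0 + 1710) - 1*299488/23 = 1710 - 299488/23 = -260158/23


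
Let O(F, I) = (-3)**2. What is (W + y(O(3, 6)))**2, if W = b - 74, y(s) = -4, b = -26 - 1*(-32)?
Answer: 5184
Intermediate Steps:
O(F, I) = 9
b = 6 (b = -26 + 32 = 6)
W = -68 (W = 6 - 74 = -68)
(W + y(O(3, 6)))**2 = (-68 - 4)**2 = (-72)**2 = 5184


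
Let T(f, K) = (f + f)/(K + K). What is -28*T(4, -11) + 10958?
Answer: 120650/11 ≈ 10968.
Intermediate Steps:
T(f, K) = f/K (T(f, K) = (2*f)/((2*K)) = (2*f)*(1/(2*K)) = f/K)
-28*T(4, -11) + 10958 = -112/(-11) + 10958 = -112*(-1)/11 + 10958 = -28*(-4/11) + 10958 = 112/11 + 10958 = 120650/11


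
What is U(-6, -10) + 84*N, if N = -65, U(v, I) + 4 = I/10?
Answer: -5465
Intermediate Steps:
U(v, I) = -4 + I/10
U(-6, -10) + 84*N = (-4 + (1/10)*(-10)) + 84*(-65) = (-4 - 1) - 5460 = -5 - 5460 = -5465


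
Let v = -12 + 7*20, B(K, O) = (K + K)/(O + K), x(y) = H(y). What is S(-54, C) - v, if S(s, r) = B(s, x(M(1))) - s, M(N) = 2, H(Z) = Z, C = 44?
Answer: -935/13 ≈ -71.923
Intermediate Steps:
x(y) = y
B(K, O) = 2*K/(K + O) (B(K, O) = (2*K)/(K + O) = 2*K/(K + O))
v = 128 (v = -12 + 140 = 128)
S(s, r) = -s + 2*s/(2 + s) (S(s, r) = 2*s/(s + 2) - s = 2*s/(2 + s) - s = -s + 2*s/(2 + s))
S(-54, C) - v = -1*(-54)²/(2 - 54) - 1*128 = -1*2916/(-52) - 128 = -1*2916*(-1/52) - 128 = 729/13 - 128 = -935/13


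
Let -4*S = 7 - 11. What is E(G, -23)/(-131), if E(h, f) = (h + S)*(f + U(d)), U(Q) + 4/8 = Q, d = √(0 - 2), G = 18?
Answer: 893/262 - 19*I*√2/131 ≈ 3.4084 - 0.20511*I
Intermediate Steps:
d = I*√2 (d = √(-2) = I*√2 ≈ 1.4142*I)
S = 1 (S = -(7 - 11)/4 = -¼*(-4) = 1)
U(Q) = -½ + Q
E(h, f) = (1 + h)*(-½ + f + I*√2) (E(h, f) = (h + 1)*(f + (-½ + I*√2)) = (1 + h)*(-½ + f + I*√2))
E(G, -23)/(-131) = (-½ - 23 - ½*18 + I*√2 - 23*18 + I*18*√2)/(-131) = (-½ - 23 - 9 + I*√2 - 414 + 18*I*√2)*(-1/131) = (-893/2 + 19*I*√2)*(-1/131) = 893/262 - 19*I*√2/131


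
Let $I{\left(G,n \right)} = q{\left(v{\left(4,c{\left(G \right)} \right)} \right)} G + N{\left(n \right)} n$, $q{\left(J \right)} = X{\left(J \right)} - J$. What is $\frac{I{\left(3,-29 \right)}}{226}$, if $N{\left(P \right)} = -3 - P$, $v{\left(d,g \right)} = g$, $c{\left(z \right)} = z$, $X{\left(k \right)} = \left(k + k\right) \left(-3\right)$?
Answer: $- \frac{817}{226} \approx -3.615$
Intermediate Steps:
$X{\left(k \right)} = - 6 k$ ($X{\left(k \right)} = 2 k \left(-3\right) = - 6 k$)
$q{\left(J \right)} = - 7 J$ ($q{\left(J \right)} = - 6 J - J = - 7 J$)
$I{\left(G,n \right)} = - 7 G^{2} + n \left(-3 - n\right)$ ($I{\left(G,n \right)} = - 7 G G + \left(-3 - n\right) n = - 7 G^{2} + n \left(-3 - n\right)$)
$\frac{I{\left(3,-29 \right)}}{226} = \frac{- 7 \cdot 3^{2} - - 29 \left(3 - 29\right)}{226} = \left(\left(-7\right) 9 - \left(-29\right) \left(-26\right)\right) \frac{1}{226} = \left(-63 - 754\right) \frac{1}{226} = \left(-817\right) \frac{1}{226} = - \frac{817}{226}$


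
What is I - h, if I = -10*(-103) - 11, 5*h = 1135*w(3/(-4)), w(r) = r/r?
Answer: 792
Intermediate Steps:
w(r) = 1
h = 227 (h = (1135*1)/5 = (⅕)*1135 = 227)
I = 1019 (I = 1030 - 11 = 1019)
I - h = 1019 - 1*227 = 1019 - 227 = 792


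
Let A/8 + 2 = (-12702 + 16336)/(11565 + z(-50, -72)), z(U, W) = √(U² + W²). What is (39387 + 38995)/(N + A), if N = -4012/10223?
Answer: -1900606957872843264255/336525572637803642 + 29768570856189052*√1921/168262786318901821 ≈ -5640.0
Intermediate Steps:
N = -4012/10223 (N = -4012*1/10223 = -4012/10223 ≈ -0.39245)
A = -16 + 29072/(11565 + 2*√1921) (A = -16 + 8*((-12702 + 16336)/(11565 + √((-50)² + (-72)²))) = -16 + 8*(3634/(11565 + √(2500 + 5184))) = -16 + 8*(3634/(11565 + √7684)) = -16 + 8*(3634/(11565 + 2*√1921)) = -16 + 29072/(11565 + 2*√1921) ≈ -13.505)
(39387 + 38995)/(N + A) = (39387 + 38995)/(-4012/10223 + (-1803646976/133741541 - 58144*√1921/133741541)) = 78382/(-18975254098140/1367239773643 - 58144*√1921/133741541)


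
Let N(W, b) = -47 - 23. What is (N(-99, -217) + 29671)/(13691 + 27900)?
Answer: 2691/3781 ≈ 0.71172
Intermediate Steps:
N(W, b) = -70
(N(-99, -217) + 29671)/(13691 + 27900) = (-70 + 29671)/(13691 + 27900) = 29601/41591 = 29601*(1/41591) = 2691/3781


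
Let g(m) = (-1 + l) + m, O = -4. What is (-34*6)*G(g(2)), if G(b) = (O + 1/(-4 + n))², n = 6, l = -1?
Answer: -2499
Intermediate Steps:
g(m) = -2 + m (g(m) = (-1 - 1) + m = -2 + m)
G(b) = 49/4 (G(b) = (-4 + 1/(-4 + 6))² = (-4 + 1/2)² = (-4 + ½)² = (-7/2)² = 49/4)
(-34*6)*G(g(2)) = -34*6*(49/4) = -204*49/4 = -2499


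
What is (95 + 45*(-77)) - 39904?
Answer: -43274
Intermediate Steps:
(95 + 45*(-77)) - 39904 = (95 - 3465) - 39904 = -3370 - 39904 = -43274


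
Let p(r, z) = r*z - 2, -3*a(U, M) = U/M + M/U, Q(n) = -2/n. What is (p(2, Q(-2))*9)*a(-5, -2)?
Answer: 0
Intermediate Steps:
a(U, M) = -M/(3*U) - U/(3*M) (a(U, M) = -(U/M + M/U)/3 = -(M/U + U/M)/3 = -M/(3*U) - U/(3*M))
p(r, z) = -2 + r*z
(p(2, Q(-2))*9)*a(-5, -2) = ((-2 + 2*(-2/(-2)))*9)*(-⅓*(-2)/(-5) - ⅓*(-5)/(-2)) = ((-2 + 2*(-2*(-½)))*9)*(-⅓*(-2)*(-⅕) - ⅓*(-5)*(-½)) = ((-2 + 2*1)*9)*(-2/15 - ⅚) = ((-2 + 2)*9)*(-29/30) = (0*9)*(-29/30) = 0*(-29/30) = 0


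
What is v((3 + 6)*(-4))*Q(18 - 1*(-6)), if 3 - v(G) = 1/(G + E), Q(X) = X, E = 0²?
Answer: 218/3 ≈ 72.667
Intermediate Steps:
E = 0
v(G) = 3 - 1/G (v(G) = 3 - 1/(G + 0) = 3 - 1/G)
v((3 + 6)*(-4))*Q(18 - 1*(-6)) = (3 - 1/((3 + 6)*(-4)))*(18 - 1*(-6)) = (3 - 1/(9*(-4)))*(18 + 6) = (3 - 1/(-36))*24 = (3 - 1*(-1/36))*24 = (3 + 1/36)*24 = (109/36)*24 = 218/3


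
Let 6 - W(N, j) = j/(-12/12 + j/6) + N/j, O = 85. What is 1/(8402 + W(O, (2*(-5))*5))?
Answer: 35/294152 ≈ 0.00011899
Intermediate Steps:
W(N, j) = 6 - N/j - j/(-1 + j/6) (W(N, j) = 6 - (j/(-12/12 + j/6) + N/j) = 6 - (j/(-12*1/12 + j*(1/6)) + N/j) = 6 - (j/(-1 + j/6) + N/j) = 6 - (N/j + j/(-1 + j/6)) = 6 + (-N/j - j/(-1 + j/6)) = 6 - N/j - j/(-1 + j/6))
1/(8402 + W(O, (2*(-5))*5)) = 1/(8402 + (-36*2*(-5)*5 + 6*85 - 1*85*(2*(-5))*5)/((((2*(-5))*5))*(-6 + (2*(-5))*5))) = 1/(8402 + (-(-360)*5 + 510 - 1*85*(-10*5))/(((-10*5))*(-6 - 10*5))) = 1/(8402 + (-36*(-50) + 510 - 1*85*(-50))/((-50)*(-6 - 50))) = 1/(8402 - 1/50*(1800 + 510 + 4250)/(-56)) = 1/(8402 - 1/50*(-1/56)*6560) = 1/(8402 + 82/35) = 1/(294152/35) = 35/294152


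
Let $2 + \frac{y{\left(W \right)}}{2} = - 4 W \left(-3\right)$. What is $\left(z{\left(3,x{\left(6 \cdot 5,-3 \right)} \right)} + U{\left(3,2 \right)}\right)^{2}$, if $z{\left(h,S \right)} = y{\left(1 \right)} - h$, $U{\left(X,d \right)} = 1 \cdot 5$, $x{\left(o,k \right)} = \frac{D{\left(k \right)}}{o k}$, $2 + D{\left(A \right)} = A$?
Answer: $484$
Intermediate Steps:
$y{\left(W \right)} = -4 + 24 W$ ($y{\left(W \right)} = -4 + 2 - 4 W \left(-3\right) = -4 + 2 \cdot 12 W = -4 + 24 W$)
$D{\left(A \right)} = -2 + A$
$x{\left(o,k \right)} = \frac{-2 + k}{k o}$ ($x{\left(o,k \right)} = \frac{-2 + k}{o k} = \frac{-2 + k}{k o}$)
$U{\left(X,d \right)} = 5$
$z{\left(h,S \right)} = 20 - h$ ($z{\left(h,S \right)} = \left(-4 + 24 \cdot 1\right) - h = \left(-4 + 24\right) - h = 20 - h$)
$\left(z{\left(3,x{\left(6 \cdot 5,-3 \right)} \right)} + U{\left(3,2 \right)}\right)^{2} = \left(\left(20 - 3\right) + 5\right)^{2} = \left(17 + 5\right)^{2} = 22^{2} = 484$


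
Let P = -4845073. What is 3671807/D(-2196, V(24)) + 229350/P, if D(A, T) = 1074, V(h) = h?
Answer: 17789926635011/5203608402 ≈ 3418.8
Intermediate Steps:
3671807/D(-2196, V(24)) + 229350/P = 3671807/1074 + 229350/(-4845073) = 3671807*(1/1074) + 229350*(-1/4845073) = 3671807/1074 - 229350/4845073 = 17789926635011/5203608402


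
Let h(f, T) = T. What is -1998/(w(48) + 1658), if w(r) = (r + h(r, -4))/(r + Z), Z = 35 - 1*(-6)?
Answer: -29637/24601 ≈ -1.2047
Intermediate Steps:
Z = 41 (Z = 35 + 6 = 41)
w(r) = (-4 + r)/(41 + r) (w(r) = (r - 4)/(r + 41) = (-4 + r)/(41 + r))
-1998/(w(48) + 1658) = -1998/((-4 + 48)/(41 + 48) + 1658) = -1998/(44/89 + 1658) = -1998/147606/89 = -1998*89/147606 = -29637/24601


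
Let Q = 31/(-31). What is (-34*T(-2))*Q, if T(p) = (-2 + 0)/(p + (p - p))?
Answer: 34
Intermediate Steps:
T(p) = -2/p (T(p) = -2/(p + 0) = -2/p)
Q = -1 (Q = 31*(-1/31) = -1)
(-34*T(-2))*Q = -(-68)/(-2)*(-1) = -(-68)*(-1)/2*(-1) = -34*1*(-1) = -34*(-1) = 34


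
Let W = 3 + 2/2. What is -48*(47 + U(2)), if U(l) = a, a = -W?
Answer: -2064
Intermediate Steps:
W = 4 (W = 3 + 2*(1/2) = 3 + 1 = 4)
a = -4 (a = -1*4 = -4)
U(l) = -4
-48*(47 + U(2)) = -48*(47 - 4) = -48*43 = -2064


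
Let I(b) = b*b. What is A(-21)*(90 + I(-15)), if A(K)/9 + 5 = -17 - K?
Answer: -2835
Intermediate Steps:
I(b) = b²
A(K) = -198 - 9*K (A(K) = -45 + 9*(-17 - K) = -45 + (-153 - 9*K) = -198 - 9*K)
A(-21)*(90 + I(-15)) = (-198 - 9*(-21))*(90 + (-15)²) = (-198 + 189)*(90 + 225) = -9*315 = -2835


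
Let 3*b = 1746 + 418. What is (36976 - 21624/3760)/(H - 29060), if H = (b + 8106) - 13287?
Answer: -52128051/47262730 ≈ -1.1029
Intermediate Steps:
b = 2164/3 (b = (1746 + 418)/3 = (1/3)*2164 = 2164/3 ≈ 721.33)
H = -13379/3 (H = (2164/3 + 8106) - 13287 = 26482/3 - 13287 = -13379/3 ≈ -4459.7)
(36976 - 21624/3760)/(H - 29060) = (36976 - 21624/3760)/(-13379/3 - 29060) = (36976 - 21624*1/3760)/(-100559/3) = (36976 - 2703/470)*(-3/100559) = (17376017/470)*(-3/100559) = -52128051/47262730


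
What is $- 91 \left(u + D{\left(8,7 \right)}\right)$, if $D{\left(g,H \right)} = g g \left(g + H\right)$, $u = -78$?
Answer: $-80262$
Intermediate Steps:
$D{\left(g,H \right)} = g^{2} \left(H + g\right)$
$- 91 \left(u + D{\left(8,7 \right)}\right) = - 91 \left(-78 + 8^{2} \left(7 + 8\right)\right) = - 91 \left(-78 + 64 \cdot 15\right) = - 91 \left(-78 + 960\right) = \left(-91\right) 882 = -80262$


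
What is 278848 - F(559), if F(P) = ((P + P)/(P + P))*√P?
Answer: 278848 - √559 ≈ 2.7882e+5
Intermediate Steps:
F(P) = √P (F(P) = ((2*P)/((2*P)))*√P = ((2*P)*(1/(2*P)))*√P = 1*√P = √P)
278848 - F(559) = 278848 - √559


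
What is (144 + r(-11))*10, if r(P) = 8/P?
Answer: 15760/11 ≈ 1432.7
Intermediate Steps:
(144 + r(-11))*10 = (144 + 8/(-11))*10 = (144 + 8*(-1/11))*10 = (144 - 8/11)*10 = (1576/11)*10 = 15760/11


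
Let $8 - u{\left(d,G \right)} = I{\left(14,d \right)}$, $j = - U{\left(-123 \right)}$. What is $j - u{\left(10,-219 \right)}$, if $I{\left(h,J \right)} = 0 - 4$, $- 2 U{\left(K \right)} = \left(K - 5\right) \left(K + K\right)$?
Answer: $15732$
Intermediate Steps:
$U{\left(K \right)} = - K \left(-5 + K\right)$ ($U{\left(K \right)} = - \frac{\left(K - 5\right) \left(K + K\right)}{2} = - \frac{\left(-5 + K\right) 2 K}{2} = - \frac{2 K \left(-5 + K\right)}{2} = - K \left(-5 + K\right)$)
$j = 15744$ ($j = - \left(-123\right) \left(5 - -123\right) = - \left(-123\right) \left(5 + 123\right) = - \left(-123\right) 128 = \left(-1\right) \left(-15744\right) = 15744$)
$I{\left(h,J \right)} = -4$
$u{\left(d,G \right)} = 12$ ($u{\left(d,G \right)} = 8 - -4 = 8 + 4 = 12$)
$j - u{\left(10,-219 \right)} = 15744 - 12 = 15732$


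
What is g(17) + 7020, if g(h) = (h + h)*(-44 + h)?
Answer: 6102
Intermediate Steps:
g(h) = 2*h*(-44 + h) (g(h) = (2*h)*(-44 + h) = 2*h*(-44 + h))
g(17) + 7020 = 2*17*(-44 + 17) + 7020 = 2*17*(-27) + 7020 = -918 + 7020 = 6102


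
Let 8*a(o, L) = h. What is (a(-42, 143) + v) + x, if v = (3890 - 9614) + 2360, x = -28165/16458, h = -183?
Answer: -223077415/65832 ≈ -3388.6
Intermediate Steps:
x = -28165/16458 (x = -28165*1/16458 = -28165/16458 ≈ -1.7113)
v = -3364 (v = -5724 + 2360 = -3364)
a(o, L) = -183/8 (a(o, L) = (⅛)*(-183) = -183/8)
(a(-42, 143) + v) + x = (-183/8 - 3364) - 28165/16458 = -27095/8 - 28165/16458 = -223077415/65832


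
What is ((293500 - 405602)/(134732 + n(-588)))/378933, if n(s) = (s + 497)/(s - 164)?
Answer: -84300704/38392944001815 ≈ -2.1957e-6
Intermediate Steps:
n(s) = (497 + s)/(-164 + s)
((293500 - 405602)/(134732 + n(-588)))/378933 = ((293500 - 405602)/(134732 + (497 - 588)/(-164 - 588)))/378933 = -112102/(134732 - 91/(-752))*(1/378933) = -112102/(134732 - 1/752*(-91))*(1/378933) = -112102/(134732 + 91/752)*(1/378933) = -112102/101318555/752*(1/378933) = -112102*752/101318555*(1/378933) = -84300704/101318555*1/378933 = -84300704/38392944001815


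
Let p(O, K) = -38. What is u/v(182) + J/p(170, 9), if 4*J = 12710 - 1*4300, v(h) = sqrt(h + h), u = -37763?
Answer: -4205/76 - 37763*sqrt(91)/182 ≈ -2034.6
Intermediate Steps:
v(h) = sqrt(2)*sqrt(h) (v(h) = sqrt(2*h) = sqrt(2)*sqrt(h))
J = 4205/2 (J = (12710 - 1*4300)/4 = (12710 - 4300)/4 = (1/4)*8410 = 4205/2 ≈ 2102.5)
u/v(182) + J/p(170, 9) = -37763*sqrt(91)/182 + (4205/2)/(-38) = -37763*sqrt(91)/182 + (4205/2)*(-1/38) = -37763*sqrt(91)/182 - 4205/76 = -4205/76 - 37763*sqrt(91)/182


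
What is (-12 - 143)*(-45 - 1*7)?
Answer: 8060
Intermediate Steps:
(-12 - 143)*(-45 - 1*7) = -155*(-45 - 7) = -155*(-52) = 8060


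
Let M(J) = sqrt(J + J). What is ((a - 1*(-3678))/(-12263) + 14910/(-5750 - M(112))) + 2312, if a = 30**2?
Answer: 234045200973107/101360672647 + 14910*sqrt(14)/8265569 ≈ 2309.0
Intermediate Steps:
a = 900
M(J) = sqrt(2)*sqrt(J) (M(J) = sqrt(2*J) = sqrt(2)*sqrt(J))
((a - 1*(-3678))/(-12263) + 14910/(-5750 - M(112))) + 2312 = ((900 - 1*(-3678))/(-12263) + 14910/(-5750 - sqrt(2)*sqrt(112))) + 2312 = ((900 + 3678)*(-1/12263) + 14910/(-5750 - sqrt(2)*4*sqrt(7))) + 2312 = (4578*(-1/12263) + 14910/(-5750 - 4*sqrt(14))) + 2312 = (-4578/12263 + 14910/(-5750 - 4*sqrt(14))) + 2312 = 28347478/12263 + 14910/(-5750 - 4*sqrt(14))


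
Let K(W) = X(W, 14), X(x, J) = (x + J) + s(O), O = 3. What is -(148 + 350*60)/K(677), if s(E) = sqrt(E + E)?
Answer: -14613268/477475 + 21148*sqrt(6)/477475 ≈ -30.497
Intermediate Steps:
s(E) = sqrt(2)*sqrt(E) (s(E) = sqrt(2*E) = sqrt(2)*sqrt(E))
X(x, J) = J + x + sqrt(6) (X(x, J) = (x + J) + sqrt(2)*sqrt(3) = (J + x) + sqrt(6) = J + x + sqrt(6))
K(W) = 14 + W + sqrt(6)
-(148 + 350*60)/K(677) = -(148 + 350*60)/(14 + 677 + sqrt(6)) = -(148 + 21000)/(691 + sqrt(6)) = -21148/(691 + sqrt(6))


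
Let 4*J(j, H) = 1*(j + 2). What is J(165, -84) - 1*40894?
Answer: -163409/4 ≈ -40852.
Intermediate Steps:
J(j, H) = 1/2 + j/4 (J(j, H) = (1*(j + 2))/4 = (1*(2 + j))/4 = (2 + j)/4 = 1/2 + j/4)
J(165, -84) - 1*40894 = (1/2 + (1/4)*165) - 1*40894 = (1/2 + 165/4) - 40894 = 167/4 - 40894 = -163409/4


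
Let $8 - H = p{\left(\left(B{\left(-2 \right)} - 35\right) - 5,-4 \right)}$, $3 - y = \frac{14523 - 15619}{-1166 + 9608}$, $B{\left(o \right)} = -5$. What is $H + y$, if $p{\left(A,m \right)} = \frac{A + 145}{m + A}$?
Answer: $\frac{389153}{29547} \approx 13.171$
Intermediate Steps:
$y = \frac{13211}{4221}$ ($y = 3 - \frac{14523 - 15619}{-1166 + 9608} = 3 - - \frac{1096}{8442} = 3 - \left(-1096\right) \frac{1}{8442} = 3 - - \frac{548}{4221} = 3 + \frac{548}{4221} = \frac{13211}{4221} \approx 3.1298$)
$p{\left(A,m \right)} = \frac{145 + A}{A + m}$
$H = \frac{492}{49}$ ($H = 8 - \frac{145 - 45}{\left(\left(-5 - 35\right) - 5\right) - 4} = 8 - \frac{145 - 45}{\left(-40 - 5\right) - 4} = 8 - \frac{145 - 45}{-45 - 4} = 8 - \frac{1}{-49} \cdot 100 = 8 - \left(- \frac{1}{49}\right) 100 = 8 - - \frac{100}{49} = 8 + \frac{100}{49} = \frac{492}{49} \approx 10.041$)
$H + y = \frac{492}{49} + \frac{13211}{4221} = \frac{389153}{29547}$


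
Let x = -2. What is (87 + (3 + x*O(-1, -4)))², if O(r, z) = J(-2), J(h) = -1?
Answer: 8464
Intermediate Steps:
O(r, z) = -1
(87 + (3 + x*O(-1, -4)))² = (87 + (3 - 2*(-1)))² = (87 + (3 + 2))² = (87 + 5)² = 92² = 8464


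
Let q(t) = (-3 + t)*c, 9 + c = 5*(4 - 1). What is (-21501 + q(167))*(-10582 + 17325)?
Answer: -138346131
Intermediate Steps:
c = 6 (c = -9 + 5*(4 - 1) = -9 + 5*3 = -9 + 15 = 6)
q(t) = -18 + 6*t (q(t) = (-3 + t)*6 = -18 + 6*t)
(-21501 + q(167))*(-10582 + 17325) = (-21501 + (-18 + 6*167))*(-10582 + 17325) = (-21501 + (-18 + 1002))*6743 = (-21501 + 984)*6743 = -20517*6743 = -138346131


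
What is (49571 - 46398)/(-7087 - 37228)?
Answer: -3173/44315 ≈ -0.071601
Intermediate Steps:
(49571 - 46398)/(-7087 - 37228) = 3173/(-44315) = 3173*(-1/44315) = -3173/44315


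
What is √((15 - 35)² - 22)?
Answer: 3*√42 ≈ 19.442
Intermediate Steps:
√((15 - 35)² - 22) = √((-20)² - 22) = √(400 - 22) = √378 = 3*√42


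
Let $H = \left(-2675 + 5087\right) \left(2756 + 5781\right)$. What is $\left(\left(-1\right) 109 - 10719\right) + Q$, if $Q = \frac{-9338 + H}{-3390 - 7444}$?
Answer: $- \frac{68946229}{5417} \approx -12728.0$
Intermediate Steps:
$H = 20591244$ ($H = 2412 \cdot 8537 = 20591244$)
$Q = - \frac{10290953}{5417}$ ($Q = \frac{-9338 + 20591244}{-3390 - 7444} = \frac{20581906}{-10834} = 20581906 \left(- \frac{1}{10834}\right) = - \frac{10290953}{5417} \approx -1899.8$)
$\left(\left(-1\right) 109 - 10719\right) + Q = \left(\left(-1\right) 109 - 10719\right) - \frac{10290953}{5417} = \left(-109 - 10719\right) - \frac{10290953}{5417} = -10828 - \frac{10290953}{5417} = - \frac{68946229}{5417}$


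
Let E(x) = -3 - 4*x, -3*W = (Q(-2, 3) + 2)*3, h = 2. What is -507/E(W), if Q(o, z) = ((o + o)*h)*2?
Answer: 507/59 ≈ 8.5932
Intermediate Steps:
Q(o, z) = 8*o (Q(o, z) = ((o + o)*2)*2 = ((2*o)*2)*2 = (4*o)*2 = 8*o)
W = 14 (W = -(8*(-2) + 2)*3/3 = -(-16 + 2)*3/3 = -(-14)*3/3 = -1/3*(-42) = 14)
-507/E(W) = -507/(-3 - 4*14) = -507/(-3 - 56) = -507/(-59) = -507*(-1/59) = 507/59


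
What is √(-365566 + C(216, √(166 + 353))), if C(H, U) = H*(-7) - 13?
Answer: I*√367091 ≈ 605.88*I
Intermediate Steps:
C(H, U) = -13 - 7*H (C(H, U) = -7*H - 13 = -13 - 7*H)
√(-365566 + C(216, √(166 + 353))) = √(-365566 + (-13 - 7*216)) = √(-365566 + (-13 - 1512)) = √(-365566 - 1525) = √(-367091) = I*√367091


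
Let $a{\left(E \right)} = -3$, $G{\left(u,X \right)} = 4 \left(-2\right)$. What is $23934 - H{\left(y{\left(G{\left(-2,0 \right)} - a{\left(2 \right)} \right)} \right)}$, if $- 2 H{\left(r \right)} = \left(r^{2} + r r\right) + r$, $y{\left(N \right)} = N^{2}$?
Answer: $\frac{49143}{2} \approx 24572.0$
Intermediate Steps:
$G{\left(u,X \right)} = -8$
$H{\left(r \right)} = - r^{2} - \frac{r}{2}$ ($H{\left(r \right)} = - \frac{\left(r^{2} + r r\right) + r}{2} = - \frac{\left(r^{2} + r^{2}\right) + r}{2} = - \frac{2 r^{2} + r}{2} = - \frac{r + 2 r^{2}}{2} = - r^{2} - \frac{r}{2}$)
$23934 - H{\left(y{\left(G{\left(-2,0 \right)} - a{\left(2 \right)} \right)} \right)} = 23934 - - \left(-8 - -3\right)^{2} \left(\frac{1}{2} + \left(-8 - -3\right)^{2}\right) = 23934 - - \left(-8 + 3\right)^{2} \left(\frac{1}{2} + \left(-8 + 3\right)^{2}\right) = 23934 - - \left(-5\right)^{2} \left(\frac{1}{2} + \left(-5\right)^{2}\right) = 23934 - \left(-1\right) 25 \left(\frac{1}{2} + 25\right) = 23934 - \left(-1\right) 25 \cdot \frac{51}{2} = 23934 - - \frac{1275}{2} = 23934 + \frac{1275}{2} = \frac{49143}{2}$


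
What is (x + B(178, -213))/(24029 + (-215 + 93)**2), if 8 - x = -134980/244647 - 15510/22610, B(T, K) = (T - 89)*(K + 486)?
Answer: 790877602336/1266153178563 ≈ 0.62463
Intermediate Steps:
B(T, K) = (-89 + T)*(486 + K)
x = 300577189/32538051 (x = 8 - (-134980/244647 - 15510/22610) = 8 - (-134980*1/244647 - 15510*1/22610) = 8 - (-7940/14391 - 1551/2261) = 8 - 1*(-40272781/32538051) = 8 + 40272781/32538051 = 300577189/32538051 ≈ 9.2377)
(x + B(178, -213))/(24029 + (-215 + 93)**2) = (300577189/32538051 + (-43254 - 89*(-213) + 486*178 - 213*178))/(24029 + (-215 + 93)**2) = (300577189/32538051 + (-43254 + 18957 + 86508 - 37914))/(24029 + (-122)**2) = (300577189/32538051 + 24297)/(24029 + 14884) = (790877602336/32538051)/38913 = (790877602336/32538051)*(1/38913) = 790877602336/1266153178563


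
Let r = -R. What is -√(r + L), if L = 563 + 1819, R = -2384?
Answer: -√4766 ≈ -69.036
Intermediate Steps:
L = 2382
r = 2384 (r = -1*(-2384) = 2384)
-√(r + L) = -√(2384 + 2382) = -√4766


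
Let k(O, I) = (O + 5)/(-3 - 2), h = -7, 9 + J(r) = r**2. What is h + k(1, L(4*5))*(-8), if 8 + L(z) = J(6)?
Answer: 13/5 ≈ 2.6000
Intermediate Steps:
J(r) = -9 + r**2
L(z) = 19 (L(z) = -8 + (-9 + 6**2) = -8 + (-9 + 36) = -8 + 27 = 19)
k(O, I) = -1 - O/5 (k(O, I) = (5 + O)/(-5) = (5 + O)*(-1/5) = -1 - O/5)
h + k(1, L(4*5))*(-8) = -7 + (-1 - 1/5*1)*(-8) = -7 + (-1 - 1/5)*(-8) = -7 - 6/5*(-8) = -7 + 48/5 = 13/5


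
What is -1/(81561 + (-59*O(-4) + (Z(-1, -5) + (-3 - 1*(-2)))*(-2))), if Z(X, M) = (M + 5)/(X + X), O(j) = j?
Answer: -1/81799 ≈ -1.2225e-5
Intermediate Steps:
Z(X, M) = (5 + M)/(2*X) (Z(X, M) = (5 + M)/((2*X)) = (5 + M)*(1/(2*X)) = (5 + M)/(2*X))
-1/(81561 + (-59*O(-4) + (Z(-1, -5) + (-3 - 1*(-2)))*(-2))) = -1/(81561 + (-59*(-4) + ((½)*(5 - 5)/(-1) + (-3 - 1*(-2)))*(-2))) = -1/(81561 + (236 + ((½)*(-1)*0 + (-3 + 2))*(-2))) = -1/(81561 + (236 + (0 - 1)*(-2))) = -1/(81561 + (236 - 1*(-2))) = -1/(81561 + (236 + 2)) = -1/(81561 + 238) = -1/81799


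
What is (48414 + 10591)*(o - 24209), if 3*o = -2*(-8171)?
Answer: -3321096425/3 ≈ -1.1070e+9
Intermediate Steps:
o = 16342/3 (o = (-2*(-8171))/3 = (⅓)*16342 = 16342/3 ≈ 5447.3)
(48414 + 10591)*(o - 24209) = (48414 + 10591)*(16342/3 - 24209) = 59005*(-56285/3) = -3321096425/3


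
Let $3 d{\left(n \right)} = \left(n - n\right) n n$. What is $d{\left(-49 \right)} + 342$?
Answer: $342$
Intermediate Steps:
$d{\left(n \right)} = 0$ ($d{\left(n \right)} = \frac{\left(n - n\right) n n}{3} = \frac{0 n n}{3} = \frac{0 n}{3} = \frac{1}{3} \cdot 0 = 0$)
$d{\left(-49 \right)} + 342 = 0 + 342 = 342$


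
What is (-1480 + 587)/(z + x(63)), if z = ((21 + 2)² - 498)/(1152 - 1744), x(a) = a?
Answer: -528656/37265 ≈ -14.186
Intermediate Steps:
z = -31/592 (z = (23² - 498)/(-592) = (529 - 498)*(-1/592) = 31*(-1/592) = -31/592 ≈ -0.052365)
(-1480 + 587)/(z + x(63)) = (-1480 + 587)/(-31/592 + 63) = -893/37265/592 = -893*592/37265 = -528656/37265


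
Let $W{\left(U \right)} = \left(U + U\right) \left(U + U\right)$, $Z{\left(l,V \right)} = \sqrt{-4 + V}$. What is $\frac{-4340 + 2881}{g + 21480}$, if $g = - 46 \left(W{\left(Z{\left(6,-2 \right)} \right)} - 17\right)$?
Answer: $- \frac{1459}{23366} \approx -0.062441$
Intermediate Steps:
$W{\left(U \right)} = 4 U^{2}$ ($W{\left(U \right)} = 2 U 2 U = 4 U^{2}$)
$g = 1886$ ($g = - 46 \left(4 \left(\sqrt{-4 - 2}\right)^{2} - 17\right) = - 46 \left(4 \left(\sqrt{-6}\right)^{2} - 17\right) = - 46 \left(4 \left(i \sqrt{6}\right)^{2} - 17\right) = - 46 \left(4 \left(-6\right) - 17\right) = - 46 \left(-24 - 17\right) = \left(-46\right) \left(-41\right) = 1886$)
$\frac{-4340 + 2881}{g + 21480} = \frac{-4340 + 2881}{1886 + 21480} = - \frac{1459}{23366}$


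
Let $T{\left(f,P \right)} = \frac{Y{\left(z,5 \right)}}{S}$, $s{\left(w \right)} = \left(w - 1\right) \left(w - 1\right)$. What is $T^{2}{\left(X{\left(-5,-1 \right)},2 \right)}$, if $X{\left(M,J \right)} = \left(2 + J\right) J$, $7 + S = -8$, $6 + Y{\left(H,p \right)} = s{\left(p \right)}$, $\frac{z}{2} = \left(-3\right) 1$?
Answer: $\frac{4}{9} \approx 0.44444$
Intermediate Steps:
$s{\left(w \right)} = \left(-1 + w\right)^{2}$ ($s{\left(w \right)} = \left(-1 + w\right) \left(-1 + w\right) = \left(-1 + w\right)^{2}$)
$z = -6$ ($z = 2 \left(\left(-3\right) 1\right) = 2 \left(-3\right) = -6$)
$Y{\left(H,p \right)} = -6 + \left(-1 + p\right)^{2}$
$S = -15$ ($S = -7 - 8 = -15$)
$X{\left(M,J \right)} = J \left(2 + J\right)$
$T{\left(f,P \right)} = - \frac{2}{3}$ ($T{\left(f,P \right)} = \frac{-6 + \left(-1 + 5\right)^{2}}{-15} = \left(-6 + 4^{2}\right) \left(- \frac{1}{15}\right) = \left(-6 + 16\right) \left(- \frac{1}{15}\right) = 10 \left(- \frac{1}{15}\right) = - \frac{2}{3}$)
$T^{2}{\left(X{\left(-5,-1 \right)},2 \right)} = \left(- \frac{2}{3}\right)^{2} = \frac{4}{9}$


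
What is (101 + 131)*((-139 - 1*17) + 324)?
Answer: 38976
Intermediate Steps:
(101 + 131)*((-139 - 1*17) + 324) = 232*((-139 - 17) + 324) = 232*(-156 + 324) = 232*168 = 38976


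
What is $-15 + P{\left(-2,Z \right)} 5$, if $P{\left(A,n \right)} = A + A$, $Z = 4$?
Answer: $-35$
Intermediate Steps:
$P{\left(A,n \right)} = 2 A$
$-15 + P{\left(-2,Z \right)} 5 = -15 + 2 \left(-2\right) 5 = -15 - 20 = -35$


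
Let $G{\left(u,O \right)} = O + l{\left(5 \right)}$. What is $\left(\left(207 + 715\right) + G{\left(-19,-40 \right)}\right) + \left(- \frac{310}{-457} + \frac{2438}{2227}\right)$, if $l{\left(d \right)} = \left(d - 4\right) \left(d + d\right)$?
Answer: $\frac{909627724}{1017739} \approx 893.77$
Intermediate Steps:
$l{\left(d \right)} = 2 d \left(-4 + d\right)$ ($l{\left(d \right)} = \left(-4 + d\right) 2 d = 2 d \left(-4 + d\right)$)
$G{\left(u,O \right)} = 10 + O$ ($G{\left(u,O \right)} = O + 2 \cdot 5 \left(-4 + 5\right) = O + 2 \cdot 5 \cdot 1 = O + 10 = 10 + O$)
$\left(\left(207 + 715\right) + G{\left(-19,-40 \right)}\right) + \left(- \frac{310}{-457} + \frac{2438}{2227}\right) = \left(\left(207 + 715\right) + \left(10 - 40\right)\right) + \left(- \frac{310}{-457} + \frac{2438}{2227}\right) = \left(922 - 30\right) + \left(\left(-310\right) \left(- \frac{1}{457}\right) + 2438 \cdot \frac{1}{2227}\right) = 892 + \left(\frac{310}{457} + \frac{2438}{2227}\right) = 892 + \frac{1804536}{1017739} = \frac{909627724}{1017739}$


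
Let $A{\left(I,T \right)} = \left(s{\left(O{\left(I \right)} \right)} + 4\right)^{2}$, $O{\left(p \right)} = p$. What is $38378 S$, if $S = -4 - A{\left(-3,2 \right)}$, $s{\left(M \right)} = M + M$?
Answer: $-307024$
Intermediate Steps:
$s{\left(M \right)} = 2 M$
$A{\left(I,T \right)} = \left(4 + 2 I\right)^{2}$ ($A{\left(I,T \right)} = \left(2 I + 4\right)^{2} = \left(4 + 2 I\right)^{2}$)
$S = -8$ ($S = -4 - 4 \left(2 - 3\right)^{2} = -4 - 4 \left(-1\right)^{2} = -4 - 4 \cdot 1 = -4 - 4 = -8$)
$38378 S = 38378 \left(-8\right) = -307024$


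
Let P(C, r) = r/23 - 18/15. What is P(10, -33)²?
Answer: 91809/13225 ≈ 6.9421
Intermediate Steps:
P(C, r) = -6/5 + r/23 (P(C, r) = r*(1/23) - 18*1/15 = r/23 - 6/5 = -6/5 + r/23)
P(10, -33)² = (-6/5 + (1/23)*(-33))² = (-6/5 - 33/23)² = (-303/115)² = 91809/13225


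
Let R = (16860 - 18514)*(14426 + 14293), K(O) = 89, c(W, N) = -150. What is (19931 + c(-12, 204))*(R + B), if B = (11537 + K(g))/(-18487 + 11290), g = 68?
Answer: -6762457975562588/7197 ≈ -9.3962e+11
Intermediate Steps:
B = -11626/7197 (B = (11537 + 89)/(-18487 + 11290) = 11626/(-7197) = 11626*(-1/7197) = -11626/7197 ≈ -1.6154)
R = -47501226 (R = -1654*28719 = -47501226)
(19931 + c(-12, 204))*(R + B) = (19931 - 150)*(-47501226 - 11626/7197) = 19781*(-341866335148/7197) = -6762457975562588/7197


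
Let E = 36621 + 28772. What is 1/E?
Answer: 1/65393 ≈ 1.5292e-5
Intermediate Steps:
E = 65393
1/E = 1/65393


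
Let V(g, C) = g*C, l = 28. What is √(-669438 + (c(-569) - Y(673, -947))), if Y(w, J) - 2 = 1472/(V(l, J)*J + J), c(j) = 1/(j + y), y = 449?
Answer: I*√60779535535685886477870/301316460 ≈ 818.19*I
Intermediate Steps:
c(j) = 1/(449 + j) (c(j) = 1/(j + 449) = 1/(449 + j))
V(g, C) = C*g
Y(w, J) = 2 + 1472/(J + 28*J²) (Y(w, J) = 2 + 1472/((J*28)*J + J) = 2 + 1472/((28*J)*J + J) = 2 + 1472/(28*J² + J) = 2 + 1472/(J + 28*J²))
√(-669438 + (c(-569) - Y(673, -947))) = √(-669438 + (1/(449 - 569) - 2*(736 - 947 + 28*(-947)²)/((-947)*(1 + 28*(-947))))) = √(-669438 + (1/(-120) - 2*(-1)*(736 - 947 + 28*896809)/(947*(1 - 26516)))) = √(-669438 + (-1/120 - 2*(-1)*(736 - 947 + 25110652)/(947*(-26515)))) = √(-669438 + (-1/120 - 2*(-1)*(-1)*25110441/(947*26515))) = √(-669438 + (-1/120 - 1*50220882/25109705)) = √(-669438 + (-1/120 - 50220882/25109705)) = √(-669438 - 1210323109/602632920) = √(-403426587022069/602632920) = I*√60779535535685886477870/301316460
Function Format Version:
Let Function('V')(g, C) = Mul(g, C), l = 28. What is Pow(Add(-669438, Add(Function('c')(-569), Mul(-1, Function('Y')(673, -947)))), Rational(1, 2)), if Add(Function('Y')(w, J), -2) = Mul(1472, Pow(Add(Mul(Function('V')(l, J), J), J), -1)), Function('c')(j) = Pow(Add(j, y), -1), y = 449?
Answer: Mul(Rational(1, 301316460), I, Pow(60779535535685886477870, Rational(1, 2))) ≈ Mul(818.19, I)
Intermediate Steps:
Function('c')(j) = Pow(Add(449, j), -1) (Function('c')(j) = Pow(Add(j, 449), -1) = Pow(Add(449, j), -1))
Function('V')(g, C) = Mul(C, g)
Function('Y')(w, J) = Add(2, Mul(1472, Pow(Add(J, Mul(28, Pow(J, 2))), -1))) (Function('Y')(w, J) = Add(2, Mul(1472, Pow(Add(Mul(Mul(J, 28), J), J), -1))) = Add(2, Mul(1472, Pow(Add(Mul(Mul(28, J), J), J), -1))) = Add(2, Mul(1472, Pow(Add(Mul(28, Pow(J, 2)), J), -1))) = Add(2, Mul(1472, Pow(Add(J, Mul(28, Pow(J, 2))), -1))))
Pow(Add(-669438, Add(Function('c')(-569), Mul(-1, Function('Y')(673, -947)))), Rational(1, 2)) = Pow(Add(-669438, Add(Pow(Add(449, -569), -1), Mul(-1, Mul(2, Pow(-947, -1), Pow(Add(1, Mul(28, -947)), -1), Add(736, -947, Mul(28, Pow(-947, 2))))))), Rational(1, 2)) = Pow(Add(-669438, Add(Pow(-120, -1), Mul(-1, Mul(2, Rational(-1, 947), Pow(Add(1, -26516), -1), Add(736, -947, Mul(28, 896809)))))), Rational(1, 2)) = Pow(Add(-669438, Add(Rational(-1, 120), Mul(-1, Mul(2, Rational(-1, 947), Pow(-26515, -1), Add(736, -947, 25110652))))), Rational(1, 2)) = Pow(Add(-669438, Add(Rational(-1, 120), Mul(-1, Mul(2, Rational(-1, 947), Rational(-1, 26515), 25110441)))), Rational(1, 2)) = Pow(Add(-669438, Add(Rational(-1, 120), Mul(-1, Rational(50220882, 25109705)))), Rational(1, 2)) = Pow(Add(-669438, Add(Rational(-1, 120), Rational(-50220882, 25109705))), Rational(1, 2)) = Pow(Add(-669438, Rational(-1210323109, 602632920)), Rational(1, 2)) = Pow(Rational(-403426587022069, 602632920), Rational(1, 2)) = Mul(Rational(1, 301316460), I, Pow(60779535535685886477870, Rational(1, 2)))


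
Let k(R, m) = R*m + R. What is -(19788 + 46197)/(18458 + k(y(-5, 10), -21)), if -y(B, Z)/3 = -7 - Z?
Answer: -65985/17438 ≈ -3.7840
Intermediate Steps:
y(B, Z) = 21 + 3*Z (y(B, Z) = -3*(-7 - Z) = 21 + 3*Z)
k(R, m) = R + R*m
-(19788 + 46197)/(18458 + k(y(-5, 10), -21)) = -(19788 + 46197)/(18458 + (21 + 3*10)*(1 - 21)) = -65985/(18458 + (21 + 30)*(-20)) = -65985/(18458 + 51*(-20)) = -65985/(18458 - 1020) = -65985/17438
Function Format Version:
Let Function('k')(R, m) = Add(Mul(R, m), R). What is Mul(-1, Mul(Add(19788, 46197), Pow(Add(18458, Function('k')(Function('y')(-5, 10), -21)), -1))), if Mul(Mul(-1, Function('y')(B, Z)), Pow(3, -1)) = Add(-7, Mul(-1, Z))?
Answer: Rational(-65985, 17438) ≈ -3.7840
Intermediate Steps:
Function('y')(B, Z) = Add(21, Mul(3, Z)) (Function('y')(B, Z) = Mul(-3, Add(-7, Mul(-1, Z))) = Add(21, Mul(3, Z)))
Function('k')(R, m) = Add(R, Mul(R, m))
Mul(-1, Mul(Add(19788, 46197), Pow(Add(18458, Function('k')(Function('y')(-5, 10), -21)), -1))) = Mul(-1, Mul(Add(19788, 46197), Pow(Add(18458, Mul(Add(21, Mul(3, 10)), Add(1, -21))), -1))) = Mul(-1, Mul(65985, Pow(Add(18458, Mul(Add(21, 30), -20)), -1))) = Mul(-1, Mul(65985, Pow(Add(18458, Mul(51, -20)), -1))) = Mul(-1, Mul(65985, Pow(Add(18458, -1020), -1))) = Mul(-1, Mul(65985, Pow(17438, -1))) = Mul(-1, Mul(65985, Rational(1, 17438))) = Mul(-1, Rational(65985, 17438)) = Rational(-65985, 17438)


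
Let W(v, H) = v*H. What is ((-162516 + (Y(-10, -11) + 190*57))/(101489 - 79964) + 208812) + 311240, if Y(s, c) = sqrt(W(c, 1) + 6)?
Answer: 3731322538/7175 + I*sqrt(5)/21525 ≈ 5.2005e+5 + 0.00010388*I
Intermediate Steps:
W(v, H) = H*v
Y(s, c) = sqrt(6 + c) (Y(s, c) = sqrt(1*c + 6) = sqrt(c + 6) = sqrt(6 + c))
((-162516 + (Y(-10, -11) + 190*57))/(101489 - 79964) + 208812) + 311240 = ((-162516 + (sqrt(6 - 11) + 190*57))/(101489 - 79964) + 208812) + 311240 = ((-162516 + (sqrt(-5) + 10830))/21525 + 208812) + 311240 = ((-162516 + (I*sqrt(5) + 10830))*(1/21525) + 208812) + 311240 = ((-162516 + (10830 + I*sqrt(5)))*(1/21525) + 208812) + 311240 = ((-151686 + I*sqrt(5))*(1/21525) + 208812) + 311240 = ((-50562/7175 + I*sqrt(5)/21525) + 208812) + 311240 = (1498175538/7175 + I*sqrt(5)/21525) + 311240 = 3731322538/7175 + I*sqrt(5)/21525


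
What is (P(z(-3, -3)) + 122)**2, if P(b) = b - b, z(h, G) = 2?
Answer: 14884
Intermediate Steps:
P(b) = 0
(P(z(-3, -3)) + 122)**2 = (0 + 122)**2 = 122**2 = 14884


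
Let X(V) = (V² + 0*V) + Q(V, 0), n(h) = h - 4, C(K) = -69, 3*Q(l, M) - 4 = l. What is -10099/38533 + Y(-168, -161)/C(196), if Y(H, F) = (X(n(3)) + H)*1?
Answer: 5699647/2658777 ≈ 2.1437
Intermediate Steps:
Q(l, M) = 4/3 + l/3
n(h) = -4 + h
X(V) = 4/3 + V² + V/3 (X(V) = (V² + 0*V) + (4/3 + V/3) = (V² + 0) + (4/3 + V/3) = V² + (4/3 + V/3) = 4/3 + V² + V/3)
Y(H, F) = 2 + H (Y(H, F) = ((4/3 + (-4 + 3)² + (-4 + 3)/3) + H)*1 = ((4/3 + (-1)² + (⅓)*(-1)) + H)*1 = ((4/3 + 1 - ⅓) + H)*1 = (2 + H)*1 = 2 + H)
-10099/38533 + Y(-168, -161)/C(196) = -10099/38533 + (2 - 168)/(-69) = -10099*1/38533 - 166*(-1/69) = -10099/38533 + 166/69 = 5699647/2658777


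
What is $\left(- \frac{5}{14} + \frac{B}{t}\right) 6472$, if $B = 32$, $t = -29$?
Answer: $- \frac{1918948}{203} \approx -9452.9$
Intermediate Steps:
$\left(- \frac{5}{14} + \frac{B}{t}\right) 6472 = \left(- \frac{5}{14} + \frac{32}{-29}\right) 6472 = \left(\left(-5\right) \frac{1}{14} + 32 \left(- \frac{1}{29}\right)\right) 6472 = \left(- \frac{5}{14} - \frac{32}{29}\right) 6472 = \left(- \frac{593}{406}\right) 6472 = - \frac{1918948}{203}$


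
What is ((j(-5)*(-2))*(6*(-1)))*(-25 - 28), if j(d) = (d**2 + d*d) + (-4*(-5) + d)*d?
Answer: 15900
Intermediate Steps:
j(d) = 2*d**2 + d*(20 + d) (j(d) = (d**2 + d**2) + (20 + d)*d = 2*d**2 + d*(20 + d))
((j(-5)*(-2))*(6*(-1)))*(-25 - 28) = ((-5*(20 + 3*(-5))*(-2))*(6*(-1)))*(-25 - 28) = ((-5*(20 - 15)*(-2))*(-6))*(-53) = ((-5*5*(-2))*(-6))*(-53) = (-25*(-2)*(-6))*(-53) = (50*(-6))*(-53) = -300*(-53) = 15900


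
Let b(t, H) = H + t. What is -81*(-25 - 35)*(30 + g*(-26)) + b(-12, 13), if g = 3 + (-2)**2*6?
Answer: -3265919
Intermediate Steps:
g = 27 (g = 3 + 4*6 = 3 + 24 = 27)
-81*(-25 - 35)*(30 + g*(-26)) + b(-12, 13) = -81*(-25 - 35)*(30 + 27*(-26)) + (13 - 12) = -(-4860)*(30 - 702) + 1 = -(-4860)*(-672) + 1 = -81*40320 + 1 = -3265920 + 1 = -3265919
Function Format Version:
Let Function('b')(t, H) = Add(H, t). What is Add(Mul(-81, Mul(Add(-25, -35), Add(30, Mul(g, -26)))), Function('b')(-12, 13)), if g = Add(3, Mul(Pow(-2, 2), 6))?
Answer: -3265919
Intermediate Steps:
g = 27 (g = Add(3, Mul(4, 6)) = Add(3, 24) = 27)
Add(Mul(-81, Mul(Add(-25, -35), Add(30, Mul(g, -26)))), Function('b')(-12, 13)) = Add(Mul(-81, Mul(Add(-25, -35), Add(30, Mul(27, -26)))), Add(13, -12)) = Add(Mul(-81, Mul(-60, Add(30, -702))), 1) = Add(Mul(-81, Mul(-60, -672)), 1) = Add(Mul(-81, 40320), 1) = Add(-3265920, 1) = -3265919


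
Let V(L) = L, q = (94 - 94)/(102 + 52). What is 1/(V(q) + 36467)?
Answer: 1/36467 ≈ 2.7422e-5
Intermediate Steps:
q = 0 (q = 0/154 = 0*(1/154) = 0)
1/(V(q) + 36467) = 1/(0 + 36467) = 1/36467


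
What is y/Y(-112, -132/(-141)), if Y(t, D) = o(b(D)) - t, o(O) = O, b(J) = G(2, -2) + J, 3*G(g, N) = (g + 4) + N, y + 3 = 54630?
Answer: 7702407/16112 ≈ 478.05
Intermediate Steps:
y = 54627 (y = -3 + 54630 = 54627)
G(g, N) = 4/3 + N/3 + g/3 (G(g, N) = ((g + 4) + N)/3 = ((4 + g) + N)/3 = (4 + N + g)/3 = 4/3 + N/3 + g/3)
b(J) = 4/3 + J (b(J) = (4/3 + (1/3)*(-2) + (1/3)*2) + J = (4/3 - 2/3 + 2/3) + J = 4/3 + J)
Y(t, D) = 4/3 + D - t (Y(t, D) = (4/3 + D) - t = 4/3 + D - t)
y/Y(-112, -132/(-141)) = 54627/(4/3 - 132/(-141) - 1*(-112)) = 54627/(4/3 - 132*(-1/141) + 112) = 54627/(4/3 + 44/47 + 112) = 54627/(16112/141) = 54627*(141/16112) = 7702407/16112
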